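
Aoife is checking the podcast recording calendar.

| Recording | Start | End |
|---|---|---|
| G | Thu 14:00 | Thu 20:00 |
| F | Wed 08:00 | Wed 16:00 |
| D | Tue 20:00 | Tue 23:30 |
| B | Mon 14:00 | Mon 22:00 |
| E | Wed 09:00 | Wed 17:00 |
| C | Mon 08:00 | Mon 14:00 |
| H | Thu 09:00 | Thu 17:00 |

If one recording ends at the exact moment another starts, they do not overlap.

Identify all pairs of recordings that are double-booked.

E & F, G & H

Sorted by start: C, B, D, F, E, H, G.
B starts exactly when C ends (back-to-back, no overlap), so C has no further overlaps.
D starts after B ends, so B has no further overlaps.
F starts after D ends, so D has no further overlaps.
E starts before F ends → F and E overlap.
H starts after F ends, so F has no further overlaps.
H starts after E ends, so E has no further overlaps.
G starts before H ends → H and G overlap.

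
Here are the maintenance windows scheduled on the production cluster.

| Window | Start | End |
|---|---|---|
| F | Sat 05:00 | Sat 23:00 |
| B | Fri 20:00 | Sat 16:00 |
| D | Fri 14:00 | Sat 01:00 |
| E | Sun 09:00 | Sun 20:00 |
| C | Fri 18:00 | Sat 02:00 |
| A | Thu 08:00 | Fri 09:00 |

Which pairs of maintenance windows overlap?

Check each pair: they overlap iff neither finishes before the other starts.
Sorted by start: A, D, C, B, F, E.
D starts after A ends; A is clear from here.
C starts before D ends → D and C overlap.
B starts before D ends → D and B overlap.
F starts after D ends; D is clear from here.
B starts before C ends → C and B overlap.
F starts after C ends; C is clear from here.
F starts before B ends → B and F overlap.
E starts after B ends.
E starts after F ends.

B & C, B & D, B & F, C & D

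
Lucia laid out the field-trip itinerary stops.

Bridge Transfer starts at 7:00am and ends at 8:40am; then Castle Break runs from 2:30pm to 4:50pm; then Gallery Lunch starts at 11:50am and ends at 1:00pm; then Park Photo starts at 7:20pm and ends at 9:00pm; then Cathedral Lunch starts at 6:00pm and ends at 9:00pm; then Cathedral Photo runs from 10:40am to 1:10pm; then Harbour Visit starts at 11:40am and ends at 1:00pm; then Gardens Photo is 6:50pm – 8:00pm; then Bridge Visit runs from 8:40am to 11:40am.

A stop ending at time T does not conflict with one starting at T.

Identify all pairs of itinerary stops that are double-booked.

Sorted by start: Bridge Transfer, Bridge Visit, Cathedral Photo, Harbour Visit, Gallery Lunch, Castle Break, Cathedral Lunch, Gardens Photo, Park Photo.
Bridge Visit starts exactly when Bridge Transfer ends (back-to-back, no overlap), so Bridge Transfer has no further overlaps.
Cathedral Photo starts before Bridge Visit ends → Bridge Visit and Cathedral Photo overlap.
Harbour Visit starts exactly when Bridge Visit ends (back-to-back, no overlap), so Bridge Visit has no further overlaps.
Harbour Visit starts before Cathedral Photo ends → Cathedral Photo and Harbour Visit overlap.
Gallery Lunch starts before Cathedral Photo ends → Cathedral Photo and Gallery Lunch overlap.
Castle Break starts after Cathedral Photo ends, so Cathedral Photo has no further overlaps.
Gallery Lunch starts before Harbour Visit ends → Harbour Visit and Gallery Lunch overlap.
Castle Break starts after Harbour Visit ends, so Harbour Visit has no further overlaps.
Castle Break starts after Gallery Lunch ends, so Gallery Lunch has no further overlaps.
Cathedral Lunch starts after Castle Break ends, so Castle Break has no further overlaps.
Gardens Photo starts before Cathedral Lunch ends → Cathedral Lunch and Gardens Photo overlap.
Park Photo starts before Cathedral Lunch ends → Cathedral Lunch and Park Photo overlap.
Park Photo starts before Gardens Photo ends → Gardens Photo and Park Photo overlap.

Bridge Visit & Cathedral Photo, Cathedral Lunch & Gardens Photo, Cathedral Lunch & Park Photo, Cathedral Photo & Gallery Lunch, Cathedral Photo & Harbour Visit, Gallery Lunch & Harbour Visit, Gardens Photo & Park Photo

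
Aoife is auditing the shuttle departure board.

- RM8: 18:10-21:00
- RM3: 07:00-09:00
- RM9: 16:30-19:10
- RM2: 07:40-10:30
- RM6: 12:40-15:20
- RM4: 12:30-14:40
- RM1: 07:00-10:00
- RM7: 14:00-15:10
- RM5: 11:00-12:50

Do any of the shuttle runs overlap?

Sorted by start: RM1, RM3, RM2, RM5, RM4, RM6, RM7, RM9, RM8.
RM3 starts before RM1 ends → RM1 and RM3 overlap.
That's a conflict, so the schedule is not conflict-free.

Yes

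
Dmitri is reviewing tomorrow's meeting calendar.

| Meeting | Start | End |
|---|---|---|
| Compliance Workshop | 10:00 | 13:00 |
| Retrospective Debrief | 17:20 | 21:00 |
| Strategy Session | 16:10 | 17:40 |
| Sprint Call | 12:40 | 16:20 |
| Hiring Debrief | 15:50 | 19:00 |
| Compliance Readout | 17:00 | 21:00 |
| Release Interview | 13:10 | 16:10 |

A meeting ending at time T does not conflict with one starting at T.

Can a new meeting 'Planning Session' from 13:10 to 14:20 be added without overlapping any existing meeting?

No — it overlaps Release Interview, Sprint Call

Compliance Workshop: ends 13:00 at or before Planning Session starts 13:10 → clear.
Sprint Call: starts 12:40 before Planning Session ends 14:20, and ends 16:20 after Planning Session starts 13:10 → overlap.
Release Interview: starts 13:10 before Planning Session ends 14:20, and ends 16:10 after Planning Session starts 13:10 → overlap.
Hiring Debrief: starts 15:50 at or after Planning Session ends 14:20 → clear.
Strategy Session: starts 16:10 at or after Planning Session ends 14:20 → clear.
Compliance Readout: starts 17:00 at or after Planning Session ends 14:20 → clear.
Retrospective Debrief: starts 17:20 at or after Planning Session ends 14:20 → clear.
Planning Session overlaps Sprint Call, Release Interview.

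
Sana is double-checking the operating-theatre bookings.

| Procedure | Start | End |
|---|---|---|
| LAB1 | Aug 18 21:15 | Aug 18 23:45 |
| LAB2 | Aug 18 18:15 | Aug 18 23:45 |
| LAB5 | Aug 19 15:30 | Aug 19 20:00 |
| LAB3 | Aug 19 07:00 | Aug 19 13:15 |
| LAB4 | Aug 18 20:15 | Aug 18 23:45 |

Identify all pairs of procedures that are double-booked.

Sorted by start: LAB2, LAB4, LAB1, LAB3, LAB5.
LAB4 starts before LAB2 ends → LAB2 and LAB4 overlap.
LAB1 starts before LAB2 ends → LAB2 and LAB1 overlap.
LAB3 starts after LAB2 ends; LAB2 is clear from here.
LAB1 starts before LAB4 ends → LAB4 and LAB1 overlap.
LAB3 starts after LAB4 ends; LAB4 is clear from here.
LAB3 starts after LAB1 ends; LAB1 is clear from here.
LAB5 starts after LAB3 ends.

LAB1 & LAB2, LAB1 & LAB4, LAB2 & LAB4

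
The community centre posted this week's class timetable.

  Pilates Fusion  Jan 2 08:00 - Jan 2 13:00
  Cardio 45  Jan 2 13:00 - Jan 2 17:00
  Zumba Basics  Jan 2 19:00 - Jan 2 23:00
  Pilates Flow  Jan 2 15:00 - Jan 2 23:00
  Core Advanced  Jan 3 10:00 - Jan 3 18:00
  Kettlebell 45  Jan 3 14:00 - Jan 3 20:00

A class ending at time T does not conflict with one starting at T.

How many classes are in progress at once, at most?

2

Sort all start/end points and keep a running count:
Jan 2 08:00 start Pilates Fusion → 1
Jan 2 13:00 end Pilates Fusion → 0
Jan 2 13:00 start Cardio 45 → 1
Jan 2 15:00 start Pilates Flow → 2
Jan 2 17:00 end Cardio 45 → 1
Jan 2 19:00 start Zumba Basics → 2
Jan 2 23:00 end Pilates Flow → 1
Jan 2 23:00 end Zumba Basics → 0
Jan 3 10:00 start Core Advanced → 1
Jan 3 14:00 start Kettlebell 45 → 2
Jan 3 18:00 end Core Advanced → 1
Jan 3 20:00 end Kettlebell 45 → 0
Peak is 2, at Jan 2 15:00 (Cardio 45, Pilates Flow).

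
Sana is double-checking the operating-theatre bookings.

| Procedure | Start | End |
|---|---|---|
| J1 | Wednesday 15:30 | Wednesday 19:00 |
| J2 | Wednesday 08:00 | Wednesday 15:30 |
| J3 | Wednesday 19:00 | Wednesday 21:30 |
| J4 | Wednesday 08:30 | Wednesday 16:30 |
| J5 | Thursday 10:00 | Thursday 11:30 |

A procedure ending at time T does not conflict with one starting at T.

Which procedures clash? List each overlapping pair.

Two intervals overlap when each starts before the other ends.
Sorted by start: J2, J4, J1, J3, J5.
J4 starts before J2 ends → J2 and J4 overlap.
J1 starts exactly when J2 ends (back-to-back, no overlap), so J2 has no further overlaps.
J1 starts before J4 ends → J4 and J1 overlap.
J3 starts after J4 ends, so J4 has no further overlaps.
J3 starts exactly when J1 ends (back-to-back, no overlap), so J1 has no further overlaps.
J5 starts after J3 ends.

J1 & J4, J2 & J4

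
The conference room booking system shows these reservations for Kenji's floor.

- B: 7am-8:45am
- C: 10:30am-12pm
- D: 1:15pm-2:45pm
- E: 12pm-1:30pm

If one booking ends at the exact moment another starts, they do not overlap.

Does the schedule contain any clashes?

Sorted by start: B, C, E, D.
C starts after B ends, so B has no further overlaps.
E starts exactly when C ends (back-to-back, no overlap), so C has no further overlaps.
D starts before E ends → E and D overlap.
That's a conflict, so the schedule is not conflict-free.

Yes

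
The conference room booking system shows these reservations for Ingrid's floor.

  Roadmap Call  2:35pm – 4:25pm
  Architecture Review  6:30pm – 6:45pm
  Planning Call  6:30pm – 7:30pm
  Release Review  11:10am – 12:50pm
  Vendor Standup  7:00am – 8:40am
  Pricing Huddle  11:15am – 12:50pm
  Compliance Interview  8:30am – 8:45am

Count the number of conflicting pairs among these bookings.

Two intervals overlap when each starts before the other ends.
Sorted by start: Vendor Standup, Compliance Interview, Release Review, Pricing Huddle, Roadmap Call, Architecture Review, Planning Call.
Compliance Interview starts before Vendor Standup ends → Vendor Standup and Compliance Interview overlap.
Release Review starts after Vendor Standup ends — done with Vendor Standup.
Release Review starts after Compliance Interview ends — done with Compliance Interview.
Pricing Huddle starts before Release Review ends → Release Review and Pricing Huddle overlap.
Roadmap Call starts after Release Review ends — done with Release Review.
Roadmap Call starts after Pricing Huddle ends — done with Pricing Huddle.
Architecture Review starts after Roadmap Call ends — done with Roadmap Call.
Planning Call starts before Architecture Review ends → Architecture Review and Planning Call overlap.
Overlapping pairs: Architecture Review & Planning Call, Compliance Interview & Vendor Standup, Pricing Huddle & Release Review — 3 in total.

3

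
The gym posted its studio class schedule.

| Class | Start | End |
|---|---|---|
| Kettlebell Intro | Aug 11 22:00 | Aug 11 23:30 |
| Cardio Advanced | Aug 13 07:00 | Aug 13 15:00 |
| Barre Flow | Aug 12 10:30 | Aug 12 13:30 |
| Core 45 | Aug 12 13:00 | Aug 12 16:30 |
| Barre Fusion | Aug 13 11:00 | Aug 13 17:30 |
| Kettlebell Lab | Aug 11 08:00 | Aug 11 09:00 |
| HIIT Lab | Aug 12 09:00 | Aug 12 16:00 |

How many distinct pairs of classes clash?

Sorted by start: Kettlebell Lab, Kettlebell Intro, HIIT Lab, Barre Flow, Core 45, Cardio Advanced, Barre Fusion.
Kettlebell Intro starts after Kettlebell Lab ends — done with Kettlebell Lab.
HIIT Lab starts after Kettlebell Intro ends — done with Kettlebell Intro.
Barre Flow starts before HIIT Lab ends → HIIT Lab and Barre Flow overlap.
Core 45 starts before HIIT Lab ends → HIIT Lab and Core 45 overlap.
Cardio Advanced starts after HIIT Lab ends — done with HIIT Lab.
Core 45 starts before Barre Flow ends → Barre Flow and Core 45 overlap.
Cardio Advanced starts after Barre Flow ends — done with Barre Flow.
Cardio Advanced starts after Core 45 ends — done with Core 45.
Barre Fusion starts before Cardio Advanced ends → Cardio Advanced and Barre Fusion overlap.
Overlapping pairs: Barre Flow & Core 45, Barre Flow & HIIT Lab, Barre Fusion & Cardio Advanced, Core 45 & HIIT Lab — 4 in total.

4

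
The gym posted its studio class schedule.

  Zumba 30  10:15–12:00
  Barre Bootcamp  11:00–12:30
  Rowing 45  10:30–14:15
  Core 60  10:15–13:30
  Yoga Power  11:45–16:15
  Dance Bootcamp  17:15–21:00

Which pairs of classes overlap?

Barre Bootcamp & Core 60, Barre Bootcamp & Rowing 45, Barre Bootcamp & Yoga Power, Barre Bootcamp & Zumba 30, Core 60 & Rowing 45, Core 60 & Yoga Power, Core 60 & Zumba 30, Rowing 45 & Yoga Power, Rowing 45 & Zumba 30, Yoga Power & Zumba 30

Check each pair: they overlap iff neither finishes before the other starts.
Sorted by start: Zumba 30, Core 60, Rowing 45, Barre Bootcamp, Yoga Power, Dance Bootcamp.
Core 60 starts before Zumba 30 ends → Zumba 30 and Core 60 overlap.
Rowing 45 starts before Zumba 30 ends → Zumba 30 and Rowing 45 overlap.
Barre Bootcamp starts before Zumba 30 ends → Zumba 30 and Barre Bootcamp overlap.
Yoga Power starts before Zumba 30 ends → Zumba 30 and Yoga Power overlap.
Dance Bootcamp starts after Zumba 30 ends.
Rowing 45 starts before Core 60 ends → Core 60 and Rowing 45 overlap.
Barre Bootcamp starts before Core 60 ends → Core 60 and Barre Bootcamp overlap.
Yoga Power starts before Core 60 ends → Core 60 and Yoga Power overlap.
Dance Bootcamp starts after Core 60 ends.
Barre Bootcamp starts before Rowing 45 ends → Rowing 45 and Barre Bootcamp overlap.
Yoga Power starts before Rowing 45 ends → Rowing 45 and Yoga Power overlap.
Dance Bootcamp starts after Rowing 45 ends.
Yoga Power starts before Barre Bootcamp ends → Barre Bootcamp and Yoga Power overlap.
Dance Bootcamp starts after Barre Bootcamp ends.
Dance Bootcamp starts after Yoga Power ends.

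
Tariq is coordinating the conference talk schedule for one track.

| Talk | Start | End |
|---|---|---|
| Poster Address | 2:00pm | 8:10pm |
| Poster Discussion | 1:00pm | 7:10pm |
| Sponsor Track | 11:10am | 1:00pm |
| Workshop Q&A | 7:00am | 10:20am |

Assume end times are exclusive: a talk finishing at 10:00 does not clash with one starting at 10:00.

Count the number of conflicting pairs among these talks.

1

Sorted by start: Workshop Q&A, Sponsor Track, Poster Discussion, Poster Address.
Sponsor Track starts after Workshop Q&A ends, so nothing later overlaps Workshop Q&A either.
Poster Discussion starts exactly when Sponsor Track ends (back-to-back, no overlap), so nothing later overlaps Sponsor Track either.
Poster Address starts before Poster Discussion ends → Poster Discussion and Poster Address overlap.
Overlapping pairs: Poster Address & Poster Discussion — 1 in total.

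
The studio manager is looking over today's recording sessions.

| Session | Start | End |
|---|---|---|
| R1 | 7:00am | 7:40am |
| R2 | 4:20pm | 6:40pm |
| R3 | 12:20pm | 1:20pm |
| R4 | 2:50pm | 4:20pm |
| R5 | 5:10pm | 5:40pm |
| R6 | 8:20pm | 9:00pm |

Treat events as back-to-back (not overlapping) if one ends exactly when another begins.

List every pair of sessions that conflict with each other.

R2 & R5

Sorted by start: R1, R3, R4, R2, R5, R6.
R3 starts after R1 ends — done with R1.
R4 starts after R3 ends — done with R3.
R2 starts exactly when R4 ends (back-to-back, no overlap) — done with R4.
R5 starts before R2 ends → R2 and R5 overlap.
R6 starts after R2 ends.
R6 starts after R5 ends.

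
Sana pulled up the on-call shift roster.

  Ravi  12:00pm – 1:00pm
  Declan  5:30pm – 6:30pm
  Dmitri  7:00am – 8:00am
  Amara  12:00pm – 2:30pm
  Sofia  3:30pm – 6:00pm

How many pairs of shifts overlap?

2

Sorted by start: Dmitri, Ravi, Amara, Sofia, Declan.
Ravi starts after Dmitri ends — done with Dmitri.
Amara starts before Ravi ends → Ravi and Amara overlap.
Sofia starts after Ravi ends — done with Ravi.
Sofia starts after Amara ends — done with Amara.
Declan starts before Sofia ends → Sofia and Declan overlap.
Overlapping pairs: Amara & Ravi, Declan & Sofia — 2 in total.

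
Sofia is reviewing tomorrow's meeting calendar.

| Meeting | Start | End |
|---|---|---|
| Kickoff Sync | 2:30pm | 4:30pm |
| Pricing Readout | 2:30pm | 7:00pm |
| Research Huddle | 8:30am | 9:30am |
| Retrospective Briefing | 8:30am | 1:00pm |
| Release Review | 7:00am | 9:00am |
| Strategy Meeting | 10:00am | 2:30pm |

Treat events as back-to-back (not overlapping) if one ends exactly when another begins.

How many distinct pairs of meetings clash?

5

Sorted by start: Release Review, Research Huddle, Retrospective Briefing, Strategy Meeting, Pricing Readout, Kickoff Sync.
Research Huddle starts before Release Review ends → Release Review and Research Huddle overlap.
Retrospective Briefing starts before Release Review ends → Release Review and Retrospective Briefing overlap.
Strategy Meeting starts after Release Review ends; Release Review is clear from here.
Retrospective Briefing starts before Research Huddle ends → Research Huddle and Retrospective Briefing overlap.
Strategy Meeting starts after Research Huddle ends; Research Huddle is clear from here.
Strategy Meeting starts before Retrospective Briefing ends → Retrospective Briefing and Strategy Meeting overlap.
Pricing Readout starts after Retrospective Briefing ends; Retrospective Briefing is clear from here.
Pricing Readout starts exactly when Strategy Meeting ends (back-to-back, no overlap); Strategy Meeting is clear from here.
Kickoff Sync starts before Pricing Readout ends → Pricing Readout and Kickoff Sync overlap.
Overlapping pairs: Kickoff Sync & Pricing Readout, Release Review & Research Huddle, Release Review & Retrospective Briefing, Research Huddle & Retrospective Briefing, Retrospective Briefing & Strategy Meeting — 5 in total.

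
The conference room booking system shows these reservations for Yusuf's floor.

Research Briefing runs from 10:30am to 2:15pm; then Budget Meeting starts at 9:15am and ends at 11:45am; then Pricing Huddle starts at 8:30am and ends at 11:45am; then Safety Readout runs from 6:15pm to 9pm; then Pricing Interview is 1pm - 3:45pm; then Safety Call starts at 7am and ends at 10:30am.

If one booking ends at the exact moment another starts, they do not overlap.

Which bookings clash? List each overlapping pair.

Sorted by start: Safety Call, Pricing Huddle, Budget Meeting, Research Briefing, Pricing Interview, Safety Readout.
Pricing Huddle starts before Safety Call ends → Safety Call and Pricing Huddle overlap.
Budget Meeting starts before Safety Call ends → Safety Call and Budget Meeting overlap.
Research Briefing starts exactly when Safety Call ends (back-to-back, no overlap), so nothing later overlaps Safety Call either.
Budget Meeting starts before Pricing Huddle ends → Pricing Huddle and Budget Meeting overlap.
Research Briefing starts before Pricing Huddle ends → Pricing Huddle and Research Briefing overlap.
Pricing Interview starts after Pricing Huddle ends, so nothing later overlaps Pricing Huddle either.
Research Briefing starts before Budget Meeting ends → Budget Meeting and Research Briefing overlap.
Pricing Interview starts after Budget Meeting ends, so nothing later overlaps Budget Meeting either.
Pricing Interview starts before Research Briefing ends → Research Briefing and Pricing Interview overlap.
Safety Readout starts after Research Briefing ends.
Safety Readout starts after Pricing Interview ends.

Budget Meeting & Pricing Huddle, Budget Meeting & Research Briefing, Budget Meeting & Safety Call, Pricing Huddle & Research Briefing, Pricing Huddle & Safety Call, Pricing Interview & Research Briefing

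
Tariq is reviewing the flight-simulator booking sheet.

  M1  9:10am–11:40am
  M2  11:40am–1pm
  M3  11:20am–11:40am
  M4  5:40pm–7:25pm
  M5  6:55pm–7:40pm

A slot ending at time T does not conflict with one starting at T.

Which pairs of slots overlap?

Two intervals overlap when each starts before the other ends.
Sorted by start: M1, M3, M2, M4, M5.
M3 starts before M1 ends → M1 and M3 overlap.
M2 starts exactly when M1 ends (back-to-back, no overlap) — done with M1.
M2 starts exactly when M3 ends (back-to-back, no overlap) — done with M3.
M4 starts after M2 ends — done with M2.
M5 starts before M4 ends → M4 and M5 overlap.

M1 & M3, M4 & M5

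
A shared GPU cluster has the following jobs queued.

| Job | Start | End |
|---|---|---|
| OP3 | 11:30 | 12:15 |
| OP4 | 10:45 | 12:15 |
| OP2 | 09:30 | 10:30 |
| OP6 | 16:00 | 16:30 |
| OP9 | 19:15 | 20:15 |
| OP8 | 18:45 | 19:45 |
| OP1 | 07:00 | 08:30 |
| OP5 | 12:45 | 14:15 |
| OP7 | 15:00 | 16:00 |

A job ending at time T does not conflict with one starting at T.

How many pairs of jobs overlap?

2

Sorted by start: OP1, OP2, OP4, OP3, OP5, OP7, OP6, OP8, OP9.
OP2 starts after OP1 ends — done with OP1.
OP4 starts after OP2 ends — done with OP2.
OP3 starts before OP4 ends → OP4 and OP3 overlap.
OP5 starts after OP4 ends — done with OP4.
OP5 starts after OP3 ends — done with OP3.
OP7 starts after OP5 ends — done with OP5.
OP6 starts exactly when OP7 ends (back-to-back, no overlap) — done with OP7.
OP8 starts after OP6 ends — done with OP6.
OP9 starts before OP8 ends → OP8 and OP9 overlap.
Overlapping pairs: OP3 & OP4, OP8 & OP9 — 2 in total.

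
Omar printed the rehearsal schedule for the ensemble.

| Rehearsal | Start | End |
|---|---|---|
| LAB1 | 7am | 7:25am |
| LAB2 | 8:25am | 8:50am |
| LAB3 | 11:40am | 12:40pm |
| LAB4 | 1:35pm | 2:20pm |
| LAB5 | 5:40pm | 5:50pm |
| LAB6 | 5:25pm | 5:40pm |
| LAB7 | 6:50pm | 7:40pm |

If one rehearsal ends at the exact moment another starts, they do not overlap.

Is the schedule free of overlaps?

Sorted by start: LAB1, LAB2, LAB3, LAB4, LAB6, LAB5, LAB7.
LAB2 starts after LAB1 ends, so nothing later overlaps LAB1 either.
LAB3 starts after LAB2 ends, so nothing later overlaps LAB2 either.
LAB4 starts after LAB3 ends, so nothing later overlaps LAB3 either.
LAB6 starts after LAB4 ends, so nothing later overlaps LAB4 either.
LAB5 starts exactly when LAB6 ends (back-to-back, no overlap), so nothing later overlaps LAB6 either.
LAB7 starts after LAB5 ends.
Every pair is clear; the schedule has no overlaps.

Yes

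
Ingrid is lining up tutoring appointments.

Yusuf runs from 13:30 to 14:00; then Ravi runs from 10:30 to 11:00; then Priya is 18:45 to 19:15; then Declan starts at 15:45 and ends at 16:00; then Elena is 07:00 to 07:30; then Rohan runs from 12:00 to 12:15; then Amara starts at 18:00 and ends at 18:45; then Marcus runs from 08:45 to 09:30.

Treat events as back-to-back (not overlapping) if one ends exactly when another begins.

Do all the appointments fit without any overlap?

Yes

Sorted by start: Elena, Marcus, Ravi, Rohan, Yusuf, Declan, Amara, Priya.
Marcus starts after Elena ends; Elena is clear from here.
Ravi starts after Marcus ends; Marcus is clear from here.
Rohan starts after Ravi ends; Ravi is clear from here.
Yusuf starts after Rohan ends; Rohan is clear from here.
Declan starts after Yusuf ends; Yusuf is clear from here.
Amara starts after Declan ends; Declan is clear from here.
Priya starts exactly when Amara ends (back-to-back, no overlap).
Every pair is clear; the schedule has no overlaps.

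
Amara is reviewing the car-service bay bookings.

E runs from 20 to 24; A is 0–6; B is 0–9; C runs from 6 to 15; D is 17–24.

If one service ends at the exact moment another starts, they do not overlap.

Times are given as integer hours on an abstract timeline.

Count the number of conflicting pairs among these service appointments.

3

Sorted by start: A, B, C, D, E.
B starts before A ends → A and B overlap.
C starts exactly when A ends (back-to-back, no overlap), so A has no further overlaps.
C starts before B ends → B and C overlap.
D starts after B ends, so B has no further overlaps.
D starts after C ends, so C has no further overlaps.
E starts before D ends → D and E overlap.
Overlapping pairs: A & B, B & C, D & E — 3 in total.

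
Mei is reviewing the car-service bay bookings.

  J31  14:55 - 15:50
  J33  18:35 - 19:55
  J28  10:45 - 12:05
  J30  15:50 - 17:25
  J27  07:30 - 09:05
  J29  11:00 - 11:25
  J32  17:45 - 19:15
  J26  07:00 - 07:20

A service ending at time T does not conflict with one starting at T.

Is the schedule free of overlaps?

No

Sorted by start: J26, J27, J28, J29, J31, J30, J32, J33.
J27 starts after J26 ends — done with J26.
J28 starts after J27 ends — done with J27.
J29 starts before J28 ends → J28 and J29 overlap.
That's a conflict, so the schedule is not conflict-free.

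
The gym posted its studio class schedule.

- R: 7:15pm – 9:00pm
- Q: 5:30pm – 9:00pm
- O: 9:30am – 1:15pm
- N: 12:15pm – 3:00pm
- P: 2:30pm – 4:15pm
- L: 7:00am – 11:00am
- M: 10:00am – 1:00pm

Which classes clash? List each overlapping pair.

Sorted by start: L, O, M, N, P, Q, R.
O starts before L ends → L and O overlap.
M starts before L ends → L and M overlap.
N starts after L ends, so L has no further overlaps.
M starts before O ends → O and M overlap.
N starts before O ends → O and N overlap.
P starts after O ends, so O has no further overlaps.
N starts before M ends → M and N overlap.
P starts after M ends, so M has no further overlaps.
P starts before N ends → N and P overlap.
Q starts after N ends, so N has no further overlaps.
Q starts after P ends, so P has no further overlaps.
R starts before Q ends → Q and R overlap.

L & M, L & O, M & N, M & O, N & O, N & P, Q & R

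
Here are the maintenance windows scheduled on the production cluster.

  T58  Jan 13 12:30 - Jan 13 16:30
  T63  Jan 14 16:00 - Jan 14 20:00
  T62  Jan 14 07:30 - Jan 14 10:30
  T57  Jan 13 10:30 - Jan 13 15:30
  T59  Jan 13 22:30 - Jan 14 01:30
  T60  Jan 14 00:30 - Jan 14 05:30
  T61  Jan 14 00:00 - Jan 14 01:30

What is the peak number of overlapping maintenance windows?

3

Walk through starts and ends in time order (an end at T is processed before a start at T):
Jan 13 10:30 start T57 → 1
Jan 13 12:30 start T58 → 2
Jan 13 15:30 end T57 → 1
Jan 13 16:30 end T58 → 0
Jan 13 22:30 start T59 → 1
Jan 14 00:00 start T61 → 2
Jan 14 00:30 start T60 → 3
Jan 14 01:30 end T59 → 2
Jan 14 01:30 end T61 → 1
Jan 14 05:30 end T60 → 0
Jan 14 07:30 start T62 → 1
Jan 14 10:30 end T62 → 0
Jan 14 16:00 start T63 → 1
Jan 14 20:00 end T63 → 0
Peak is 3, at Jan 14 00:30 (T59, T60, T61).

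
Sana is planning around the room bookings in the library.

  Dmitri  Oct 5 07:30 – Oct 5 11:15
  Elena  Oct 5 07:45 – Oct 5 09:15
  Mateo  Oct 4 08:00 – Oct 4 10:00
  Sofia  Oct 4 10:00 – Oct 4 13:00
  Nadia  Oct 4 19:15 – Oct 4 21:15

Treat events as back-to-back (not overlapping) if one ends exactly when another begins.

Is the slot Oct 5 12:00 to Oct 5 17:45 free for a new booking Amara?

Mateo: ends Oct 4 10:00 at or before Amara starts Oct 5 12:00 → clear.
Sofia: ends Oct 4 13:00 at or before Amara starts Oct 5 12:00 → clear.
Nadia: ends Oct 4 21:15 at or before Amara starts Oct 5 12:00 → clear.
Dmitri: ends Oct 5 11:15 at or before Amara starts Oct 5 12:00 → clear.
Elena: ends Oct 5 09:15 at or before Amara starts Oct 5 12:00 → clear.

Yes — the slot is free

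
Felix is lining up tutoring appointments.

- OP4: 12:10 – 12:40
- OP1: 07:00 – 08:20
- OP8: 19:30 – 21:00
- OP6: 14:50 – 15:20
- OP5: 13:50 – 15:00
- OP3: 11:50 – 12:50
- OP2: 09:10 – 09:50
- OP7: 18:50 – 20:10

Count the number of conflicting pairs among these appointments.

Sorted by start: OP1, OP2, OP3, OP4, OP5, OP6, OP7, OP8.
OP2 starts after OP1 ends, so OP1 has no further overlaps.
OP3 starts after OP2 ends, so OP2 has no further overlaps.
OP4 starts before OP3 ends → OP3 and OP4 overlap.
OP5 starts after OP3 ends, so OP3 has no further overlaps.
OP5 starts after OP4 ends, so OP4 has no further overlaps.
OP6 starts before OP5 ends → OP5 and OP6 overlap.
OP7 starts after OP5 ends, so OP5 has no further overlaps.
OP7 starts after OP6 ends, so OP6 has no further overlaps.
OP8 starts before OP7 ends → OP7 and OP8 overlap.
Overlapping pairs: OP3 & OP4, OP5 & OP6, OP7 & OP8 — 3 in total.

3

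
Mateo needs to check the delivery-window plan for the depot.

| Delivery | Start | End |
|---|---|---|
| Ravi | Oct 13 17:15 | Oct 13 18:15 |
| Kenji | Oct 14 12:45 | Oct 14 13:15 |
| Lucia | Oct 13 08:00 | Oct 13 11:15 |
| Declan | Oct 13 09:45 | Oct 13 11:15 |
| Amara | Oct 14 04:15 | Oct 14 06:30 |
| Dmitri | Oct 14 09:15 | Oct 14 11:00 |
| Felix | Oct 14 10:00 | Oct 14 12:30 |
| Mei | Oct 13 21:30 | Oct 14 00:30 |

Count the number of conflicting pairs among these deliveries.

2

Two intervals overlap when each starts before the other ends.
Sorted by start: Lucia, Declan, Ravi, Mei, Amara, Dmitri, Felix, Kenji.
Declan starts before Lucia ends → Lucia and Declan overlap.
Ravi starts after Lucia ends, so nothing later overlaps Lucia either.
Ravi starts after Declan ends, so nothing later overlaps Declan either.
Mei starts after Ravi ends, so nothing later overlaps Ravi either.
Amara starts after Mei ends, so nothing later overlaps Mei either.
Dmitri starts after Amara ends, so nothing later overlaps Amara either.
Felix starts before Dmitri ends → Dmitri and Felix overlap.
Kenji starts after Dmitri ends.
Kenji starts after Felix ends.
Overlapping pairs: Declan & Lucia, Dmitri & Felix — 2 in total.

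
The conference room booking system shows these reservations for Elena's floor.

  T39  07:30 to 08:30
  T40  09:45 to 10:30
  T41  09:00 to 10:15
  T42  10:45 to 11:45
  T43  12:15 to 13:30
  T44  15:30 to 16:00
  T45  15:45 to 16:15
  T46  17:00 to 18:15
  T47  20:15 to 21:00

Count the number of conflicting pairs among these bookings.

2

Sorted by start: T39, T41, T40, T42, T43, T44, T45, T46, T47.
T41 starts after T39 ends, so nothing later overlaps T39 either.
T40 starts before T41 ends → T41 and T40 overlap.
T42 starts after T41 ends, so nothing later overlaps T41 either.
T42 starts after T40 ends, so nothing later overlaps T40 either.
T43 starts after T42 ends, so nothing later overlaps T42 either.
T44 starts after T43 ends, so nothing later overlaps T43 either.
T45 starts before T44 ends → T44 and T45 overlap.
T46 starts after T44 ends, so nothing later overlaps T44 either.
T46 starts after T45 ends, so nothing later overlaps T45 either.
T47 starts after T46 ends.
Overlapping pairs: T40 & T41, T44 & T45 — 2 in total.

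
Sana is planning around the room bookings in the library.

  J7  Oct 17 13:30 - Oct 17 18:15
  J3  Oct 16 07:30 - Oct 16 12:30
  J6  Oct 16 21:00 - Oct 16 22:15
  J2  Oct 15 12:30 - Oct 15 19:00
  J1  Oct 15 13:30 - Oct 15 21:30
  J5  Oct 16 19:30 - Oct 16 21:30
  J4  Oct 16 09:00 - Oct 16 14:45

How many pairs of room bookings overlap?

Sorted by start: J2, J1, J3, J4, J5, J6, J7.
J1 starts before J2 ends → J2 and J1 overlap.
J3 starts after J2 ends; J2 is clear from here.
J3 starts after J1 ends; J1 is clear from here.
J4 starts before J3 ends → J3 and J4 overlap.
J5 starts after J3 ends; J3 is clear from here.
J5 starts after J4 ends; J4 is clear from here.
J6 starts before J5 ends → J5 and J6 overlap.
J7 starts after J5 ends.
J7 starts after J6 ends.
Overlapping pairs: J1 & J2, J3 & J4, J5 & J6 — 3 in total.

3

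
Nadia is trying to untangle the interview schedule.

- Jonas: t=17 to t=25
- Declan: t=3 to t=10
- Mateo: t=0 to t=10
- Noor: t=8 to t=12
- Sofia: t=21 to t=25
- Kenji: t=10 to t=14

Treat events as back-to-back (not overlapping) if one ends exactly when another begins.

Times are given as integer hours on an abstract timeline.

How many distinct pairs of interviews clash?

5

Sorted by start: Mateo, Declan, Noor, Kenji, Jonas, Sofia.
Declan starts before Mateo ends → Mateo and Declan overlap.
Noor starts before Mateo ends → Mateo and Noor overlap.
Kenji starts exactly when Mateo ends (back-to-back, no overlap); Mateo is clear from here.
Noor starts before Declan ends → Declan and Noor overlap.
Kenji starts exactly when Declan ends (back-to-back, no overlap); Declan is clear from here.
Kenji starts before Noor ends → Noor and Kenji overlap.
Jonas starts after Noor ends; Noor is clear from here.
Jonas starts after Kenji ends; Kenji is clear from here.
Sofia starts before Jonas ends → Jonas and Sofia overlap.
Overlapping pairs: Declan & Mateo, Declan & Noor, Jonas & Sofia, Kenji & Noor, Mateo & Noor — 5 in total.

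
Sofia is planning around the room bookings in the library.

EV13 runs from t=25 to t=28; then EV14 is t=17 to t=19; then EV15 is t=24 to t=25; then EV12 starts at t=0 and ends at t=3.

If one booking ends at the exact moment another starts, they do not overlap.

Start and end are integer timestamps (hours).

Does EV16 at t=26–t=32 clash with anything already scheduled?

Yes — it overlaps EV13

EV12: ends t=3 at or before EV16 starts t=26 → clear.
EV14: ends t=19 at or before EV16 starts t=26 → clear.
EV15: ends t=25 at or before EV16 starts t=26 → clear.
EV13: starts t=25 before EV16 ends t=32, and ends t=28 after EV16 starts t=26 → overlap.
EV16 overlaps EV13.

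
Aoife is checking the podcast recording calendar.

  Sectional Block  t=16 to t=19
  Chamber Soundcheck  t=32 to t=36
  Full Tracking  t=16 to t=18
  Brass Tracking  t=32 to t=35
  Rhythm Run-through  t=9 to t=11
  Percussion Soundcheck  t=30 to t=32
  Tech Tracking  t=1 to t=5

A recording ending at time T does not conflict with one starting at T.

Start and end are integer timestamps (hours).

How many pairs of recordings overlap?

Sorted by start: Tech Tracking, Rhythm Run-through, Sectional Block, Full Tracking, Percussion Soundcheck, Brass Tracking, Chamber Soundcheck.
Rhythm Run-through starts after Tech Tracking ends — done with Tech Tracking.
Sectional Block starts after Rhythm Run-through ends — done with Rhythm Run-through.
Full Tracking starts before Sectional Block ends → Sectional Block and Full Tracking overlap.
Percussion Soundcheck starts after Sectional Block ends — done with Sectional Block.
Percussion Soundcheck starts after Full Tracking ends — done with Full Tracking.
Brass Tracking starts exactly when Percussion Soundcheck ends (back-to-back, no overlap) — done with Percussion Soundcheck.
Chamber Soundcheck starts before Brass Tracking ends → Brass Tracking and Chamber Soundcheck overlap.
Overlapping pairs: Brass Tracking & Chamber Soundcheck, Full Tracking & Sectional Block — 2 in total.

2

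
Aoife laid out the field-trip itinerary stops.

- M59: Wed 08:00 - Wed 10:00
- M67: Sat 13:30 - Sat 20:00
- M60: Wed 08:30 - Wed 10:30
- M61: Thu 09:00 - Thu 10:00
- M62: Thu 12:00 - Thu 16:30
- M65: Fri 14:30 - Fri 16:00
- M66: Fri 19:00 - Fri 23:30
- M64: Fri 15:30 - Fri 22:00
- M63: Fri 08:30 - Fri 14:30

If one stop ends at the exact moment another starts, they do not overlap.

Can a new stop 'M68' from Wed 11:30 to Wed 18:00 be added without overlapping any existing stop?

M59: ends Wed 10:00 at or before M68 starts Wed 11:30 → clear.
M60: ends Wed 10:30 at or before M68 starts Wed 11:30 → clear.
M61: starts Thu 09:00 at or after M68 ends Wed 18:00 → clear.
M62: starts Thu 12:00 at or after M68 ends Wed 18:00 → clear.
M63: starts Fri 08:30 at or after M68 ends Wed 18:00 → clear.
M65: starts Fri 14:30 at or after M68 ends Wed 18:00 → clear.
M64: starts Fri 15:30 at or after M68 ends Wed 18:00 → clear.
M66: starts Fri 19:00 at or after M68 ends Wed 18:00 → clear.
M67: starts Sat 13:30 at or after M68 ends Wed 18:00 → clear.

Yes — the slot is free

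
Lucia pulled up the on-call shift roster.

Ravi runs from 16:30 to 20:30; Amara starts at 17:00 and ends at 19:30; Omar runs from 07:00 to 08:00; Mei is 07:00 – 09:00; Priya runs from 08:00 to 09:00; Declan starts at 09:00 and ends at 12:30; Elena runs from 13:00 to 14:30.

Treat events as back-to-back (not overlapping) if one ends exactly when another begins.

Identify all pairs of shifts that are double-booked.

Two intervals overlap when each starts before the other ends.
Sorted by start: Omar, Mei, Priya, Declan, Elena, Ravi, Amara.
Mei starts before Omar ends → Omar and Mei overlap.
Priya starts exactly when Omar ends (back-to-back, no overlap) — done with Omar.
Priya starts before Mei ends → Mei and Priya overlap.
Declan starts exactly when Mei ends (back-to-back, no overlap) — done with Mei.
Declan starts exactly when Priya ends (back-to-back, no overlap) — done with Priya.
Elena starts after Declan ends — done with Declan.
Ravi starts after Elena ends — done with Elena.
Amara starts before Ravi ends → Ravi and Amara overlap.

Amara & Ravi, Mei & Omar, Mei & Priya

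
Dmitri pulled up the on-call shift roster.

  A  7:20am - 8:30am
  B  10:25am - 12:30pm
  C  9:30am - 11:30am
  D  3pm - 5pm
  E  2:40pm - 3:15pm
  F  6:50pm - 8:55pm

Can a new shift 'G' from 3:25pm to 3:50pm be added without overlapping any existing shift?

No — it overlaps D

A: ends 8:30am at or before G starts 3:25pm → clear.
C: ends 11:30am at or before G starts 3:25pm → clear.
B: ends 12:30pm at or before G starts 3:25pm → clear.
E: ends 3:15pm at or before G starts 3:25pm → clear.
D: starts 3pm before G ends 3:50pm, and ends 5pm after G starts 3:25pm → overlap.
F: starts 6:50pm at or after G ends 3:50pm → clear.
G overlaps D.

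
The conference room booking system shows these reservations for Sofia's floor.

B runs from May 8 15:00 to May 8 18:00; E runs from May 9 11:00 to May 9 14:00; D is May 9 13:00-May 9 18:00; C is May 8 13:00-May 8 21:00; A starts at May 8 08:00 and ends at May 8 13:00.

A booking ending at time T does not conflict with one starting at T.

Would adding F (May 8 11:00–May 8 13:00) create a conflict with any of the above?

A: starts May 8 08:00 before F ends May 8 13:00, and ends May 8 13:00 after F starts May 8 11:00 → overlap.
C: starts May 8 13:00 at or after F ends May 8 13:00 → clear.
B: starts May 8 15:00 at or after F ends May 8 13:00 → clear.
E: starts May 9 11:00 at or after F ends May 8 13:00 → clear.
D: starts May 9 13:00 at or after F ends May 8 13:00 → clear.
F overlaps A.

Yes — it overlaps A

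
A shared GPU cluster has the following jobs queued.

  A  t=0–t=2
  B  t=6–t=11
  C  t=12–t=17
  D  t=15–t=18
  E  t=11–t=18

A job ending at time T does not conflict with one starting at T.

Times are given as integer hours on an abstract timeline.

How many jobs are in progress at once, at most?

3

Sweep the timeline, counting +1 at each start and −1 at each end (ends before starts at a tie):
t=0 start A → 1
t=2 end A → 0
t=6 start B → 1
t=11 end B → 0
t=11 start E → 1
t=12 start C → 2
t=15 start D → 3
t=17 end C → 2
t=18 end D → 1
t=18 end E → 0
Peak is 3, at t=15 (C, D, E).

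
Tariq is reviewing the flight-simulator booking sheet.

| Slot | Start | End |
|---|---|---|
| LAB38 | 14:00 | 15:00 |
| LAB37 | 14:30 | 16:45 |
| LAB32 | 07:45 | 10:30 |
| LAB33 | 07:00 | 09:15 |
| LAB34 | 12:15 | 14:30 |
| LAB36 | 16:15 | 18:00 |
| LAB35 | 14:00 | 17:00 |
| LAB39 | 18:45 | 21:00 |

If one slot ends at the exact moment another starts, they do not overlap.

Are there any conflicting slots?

Sorted by start: LAB33, LAB32, LAB34, LAB35, LAB38, LAB37, LAB36, LAB39.
LAB32 starts before LAB33 ends → LAB33 and LAB32 overlap.
That's a conflict, so the schedule is not conflict-free.

Yes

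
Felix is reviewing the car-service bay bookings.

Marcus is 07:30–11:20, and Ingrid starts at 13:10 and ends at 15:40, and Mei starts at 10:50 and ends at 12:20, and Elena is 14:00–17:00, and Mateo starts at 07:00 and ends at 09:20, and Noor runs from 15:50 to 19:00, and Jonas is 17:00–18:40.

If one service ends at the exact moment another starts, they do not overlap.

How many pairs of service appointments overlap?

5

Two intervals overlap when each starts before the other ends.
Sorted by start: Mateo, Marcus, Mei, Ingrid, Elena, Noor, Jonas.
Marcus starts before Mateo ends → Mateo and Marcus overlap.
Mei starts after Mateo ends; Mateo is clear from here.
Mei starts before Marcus ends → Marcus and Mei overlap.
Ingrid starts after Marcus ends; Marcus is clear from here.
Ingrid starts after Mei ends; Mei is clear from here.
Elena starts before Ingrid ends → Ingrid and Elena overlap.
Noor starts after Ingrid ends; Ingrid is clear from here.
Noor starts before Elena ends → Elena and Noor overlap.
Jonas starts exactly when Elena ends (back-to-back, no overlap).
Jonas starts before Noor ends → Noor and Jonas overlap.
Overlapping pairs: Elena & Ingrid, Elena & Noor, Jonas & Noor, Marcus & Mateo, Marcus & Mei — 5 in total.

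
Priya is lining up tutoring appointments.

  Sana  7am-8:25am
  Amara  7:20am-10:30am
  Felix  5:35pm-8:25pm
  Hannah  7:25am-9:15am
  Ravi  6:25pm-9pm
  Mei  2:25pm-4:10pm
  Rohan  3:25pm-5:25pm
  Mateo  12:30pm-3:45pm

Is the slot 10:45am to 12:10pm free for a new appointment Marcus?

Sana: ends 8:25am at or before Marcus starts 10:45am → clear.
Amara: ends 10:30am at or before Marcus starts 10:45am → clear.
Hannah: ends 9:15am at or before Marcus starts 10:45am → clear.
Mateo: starts 12:30pm at or after Marcus ends 12:10pm → clear.
Mei: starts 2:25pm at or after Marcus ends 12:10pm → clear.
Rohan: starts 3:25pm at or after Marcus ends 12:10pm → clear.
Felix: starts 5:35pm at or after Marcus ends 12:10pm → clear.
Ravi: starts 6:25pm at or after Marcus ends 12:10pm → clear.

Yes — the slot is free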